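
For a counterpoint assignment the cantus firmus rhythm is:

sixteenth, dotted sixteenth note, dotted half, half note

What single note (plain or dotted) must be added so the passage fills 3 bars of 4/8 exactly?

3 bars of 4/8 = 48 thirty-second notes.
Convert each value to thirty-second notes: sixteenth = 2; dotted sixteenth note = 3; dotted half = 24; half note = 16.
Altogether 2 + 3 + 24 + 16 = 45.
Remaining: 48 − 45 = 3 thirty-second notes, which is a dotted sixteenth note.

dotted sixteenth note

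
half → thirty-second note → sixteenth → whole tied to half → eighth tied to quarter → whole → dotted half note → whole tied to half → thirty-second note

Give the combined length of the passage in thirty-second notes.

In thirty-second notes: half = 16; thirty-second note = 1; sixteenth = 2; whole tied to half (whole + half) = 48; eighth tied to quarter (eighth + quarter) = 12; whole = 32; dotted half note = 24; whole tied to half (whole + half) = 48; thirty-second note = 1.
Altogether 16 + 1 + 2 + 48 + 12 + 32 + 24 + 48 + 1 = 184 thirty-second notes.

184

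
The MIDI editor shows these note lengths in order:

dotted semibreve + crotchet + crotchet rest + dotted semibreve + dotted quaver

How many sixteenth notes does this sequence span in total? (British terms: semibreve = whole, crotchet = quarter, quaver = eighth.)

Express everything in sixteenth notes: dotted semibreve = 24; crotchet = 4; crotchet rest = 4; dotted semibreve = 24; dotted quaver = 3.
Total: 24 + 4 + 4 + 24 + 3 = 59 sixteenth notes.

59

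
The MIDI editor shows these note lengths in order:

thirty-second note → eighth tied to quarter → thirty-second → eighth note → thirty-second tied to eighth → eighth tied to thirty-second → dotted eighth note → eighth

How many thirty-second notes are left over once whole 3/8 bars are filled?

One bar of 3/8 = 12 thirty-second notes.
In thirty-second notes: thirty-second note = 1; eighth tied to quarter (eighth + quarter) = 12; thirty-second = 1; eighth note = 4; thirty-second tied to eighth (thirty-second + eighth) = 5; eighth tied to thirty-second (eighth + thirty-second) = 5; dotted eighth note = 6; eighth = 4.
Total: 1 + 12 + 1 + 4 + 5 + 5 + 6 + 4 = 38.
38 ÷ 12 = 3 complete bars with 2 thirty-second notes remaining.

2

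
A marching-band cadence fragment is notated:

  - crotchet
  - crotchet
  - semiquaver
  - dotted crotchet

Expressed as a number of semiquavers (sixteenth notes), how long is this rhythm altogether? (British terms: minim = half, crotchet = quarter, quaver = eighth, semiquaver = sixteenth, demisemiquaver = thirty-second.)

15

Each duration in sixteenth notes: crotchet = 4; crotchet = 4; semiquaver = 1; dotted crotchet = 6.
Total: 4 + 4 + 1 + 6 = 15 sixteenth notes.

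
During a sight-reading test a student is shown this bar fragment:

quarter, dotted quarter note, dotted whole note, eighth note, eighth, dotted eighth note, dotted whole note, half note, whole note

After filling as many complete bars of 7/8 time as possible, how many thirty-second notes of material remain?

10

One bar of 7/8 = 14 sixteenth notes.
Each duration in sixteenth notes: quarter = 4; dotted quarter note = 6; dotted whole note = 24; eighth note = 2; eighth = 2; dotted eighth note = 3; dotted whole note = 24; half note = 8; whole note = 16.
Total: 4 + 6 + 24 + 2 + 2 + 3 + 24 + 8 + 16 = 89.
89 ÷ 14 = 6 complete bars with 5 sixteenth notes remaining = 10 thirty-second notes.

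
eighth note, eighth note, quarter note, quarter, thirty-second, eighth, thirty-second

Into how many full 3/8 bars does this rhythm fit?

2

One bar of 3/8 = 12 thirty-second notes.
In thirty-second notes: eighth note = 4; eighth note = 4; quarter note = 8; quarter = 8; thirty-second = 1; eighth = 4; thirty-second = 1.
Adding: 4 + 4 + 8 + 8 + 1 + 4 + 1 = 30.
30 ÷ 12 = 2 complete bars with 6 left over.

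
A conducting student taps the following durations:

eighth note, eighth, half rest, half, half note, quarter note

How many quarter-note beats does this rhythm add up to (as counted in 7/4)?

8

One quarter-note beat = 2 eighth notes.
Working in eighth notes: eighth note = 1; eighth = 1; half rest = 4; half = 4; half note = 4; quarter note = 2.
Sum: 1 + 1 + 4 + 4 + 4 + 2 = 16.
16 ÷ 2 = 8 beats.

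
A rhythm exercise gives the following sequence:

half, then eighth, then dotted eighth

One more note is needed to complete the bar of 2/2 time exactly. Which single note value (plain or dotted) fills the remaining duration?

dotted eighth note

The bar of 2/2 = 16 sixteenth notes.
In sixteenth notes: half = 8; eighth = 2; dotted eighth = 3.
Adding: 8 + 2 + 3 = 13.
Remaining: 16 − 13 = 3 sixteenth notes, which is a dotted eighth note.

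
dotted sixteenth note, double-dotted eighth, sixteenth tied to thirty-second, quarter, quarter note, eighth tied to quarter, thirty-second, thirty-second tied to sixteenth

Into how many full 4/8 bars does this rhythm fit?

One bar of 4/8 = 16 thirty-second notes.
Express everything in thirty-second notes: dotted sixteenth note = 3; double-dotted eighth = 7; sixteenth tied to thirty-second (sixteenth + thirty-second) = 3; quarter = 8; quarter note = 8; eighth tied to quarter (eighth + quarter) = 12; thirty-second = 1; thirty-second tied to sixteenth (thirty-second + sixteenth) = 3.
Total: 3 + 7 + 3 + 8 + 8 + 12 + 1 + 3 = 45.
45 ÷ 16 = 2 complete bars with 13 left over.

2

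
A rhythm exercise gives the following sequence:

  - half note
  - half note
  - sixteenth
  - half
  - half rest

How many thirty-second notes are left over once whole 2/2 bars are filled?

One bar of 2/2 = 16 sixteenth notes.
In sixteenth notes: half note = 8; half note = 8; sixteenth = 1; half = 8; half rest = 8.
Adding: 8 + 8 + 1 + 8 + 8 = 33.
33 ÷ 16 = 2 complete bars with 1 sixteenth note remaining = 2 thirty-second notes.

2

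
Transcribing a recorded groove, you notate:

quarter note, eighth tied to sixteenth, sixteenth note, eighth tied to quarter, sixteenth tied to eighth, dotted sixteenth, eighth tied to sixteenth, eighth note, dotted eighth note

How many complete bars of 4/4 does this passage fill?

One bar of 4/4 = 32 thirty-second notes.
In thirty-second notes: quarter note = 8; eighth tied to sixteenth (eighth + sixteenth) = 6; sixteenth note = 2; eighth tied to quarter (eighth + quarter) = 12; sixteenth tied to eighth (sixteenth + eighth) = 6; dotted sixteenth = 3; eighth tied to sixteenth (eighth + sixteenth) = 6; eighth note = 4; dotted eighth note = 6.
Adding: 8 + 6 + 2 + 12 + 6 + 3 + 6 + 4 + 6 = 53.
53 ÷ 32 = 1 complete bar with 21 left over.

1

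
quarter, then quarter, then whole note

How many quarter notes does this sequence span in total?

6

Convert each value to quarter notes: quarter = 1; quarter = 1; whole note = 4.
Total: 1 + 1 + 4 = 6 quarter notes.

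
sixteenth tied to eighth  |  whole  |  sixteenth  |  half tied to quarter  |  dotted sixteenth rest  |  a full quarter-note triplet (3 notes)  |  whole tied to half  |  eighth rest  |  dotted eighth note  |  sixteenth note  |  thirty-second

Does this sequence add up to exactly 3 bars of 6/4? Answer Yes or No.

One bar of 6/4 = 48 thirty-second notes, so 3 bars = 144.
Working in thirty-second notes: sixteenth tied to eighth (sixteenth + eighth) = 6; whole = 32; sixteenth = 2; half tied to quarter (half + quarter) = 24; dotted sixteenth rest = 3; a full quarter-note triplet (3 notes) (three triplet quarters span one half) = 16; whole tied to half (whole + half) = 48; eighth rest = 4; dotted eighth note = 6; sixteenth note = 2; thirty-second = 1.
Adding: 6 + 32 + 2 + 24 + 3 + 16 + 48 + 4 + 6 + 2 + 1 = 144.
144 equals 144, so the answer is Yes.

Yes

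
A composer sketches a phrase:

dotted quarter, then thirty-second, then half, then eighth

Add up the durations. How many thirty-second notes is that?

Convert each value to thirty-second notes: dotted quarter = 12; thirty-second = 1; half = 16; eighth = 4.
Altogether 12 + 1 + 16 + 4 = 33 thirty-second notes.

33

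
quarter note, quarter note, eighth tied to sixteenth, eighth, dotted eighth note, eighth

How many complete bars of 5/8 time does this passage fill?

One bar of 5/8 = 10 sixteenth notes.
Each duration in sixteenth notes: quarter note = 4; quarter note = 4; eighth tied to sixteenth (eighth + sixteenth) = 3; eighth = 2; dotted eighth note = 3; eighth = 2.
Adding: 4 + 4 + 3 + 2 + 3 + 2 = 18.
18 ÷ 10 = 1 complete bar with 8 left over.

1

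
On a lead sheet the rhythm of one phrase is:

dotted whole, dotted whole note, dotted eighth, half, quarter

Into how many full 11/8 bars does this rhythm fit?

One bar of 11/8 = 22 sixteenth notes.
In sixteenth notes: dotted whole = 24; dotted whole note = 24; dotted eighth = 3; half = 8; quarter = 4.
Adding: 24 + 24 + 3 + 8 + 4 = 63.
63 ÷ 22 = 2 complete bars with 19 left over.

2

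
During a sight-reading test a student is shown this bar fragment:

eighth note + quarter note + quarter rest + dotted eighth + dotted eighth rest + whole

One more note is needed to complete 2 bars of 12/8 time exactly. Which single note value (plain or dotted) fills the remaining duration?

2 bars of 12/8 = 48 sixteenth notes.
In sixteenth notes: eighth note = 2; quarter note = 4; quarter rest = 4; dotted eighth = 3; dotted eighth rest = 3; whole = 16.
Altogether 2 + 4 + 4 + 3 + 3 + 16 = 32.
Remaining: 48 − 32 = 16 sixteenth notes, which is a whole note.

whole note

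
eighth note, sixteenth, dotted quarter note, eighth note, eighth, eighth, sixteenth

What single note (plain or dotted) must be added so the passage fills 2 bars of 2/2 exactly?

2 bars of 2/2 = 32 sixteenth notes.
Each duration in sixteenth notes: eighth note = 2; sixteenth = 1; dotted quarter note = 6; eighth note = 2; eighth = 2; eighth = 2; sixteenth = 1.
Sum: 2 + 1 + 6 + 2 + 2 + 2 + 1 = 16.
Remaining: 32 − 16 = 16 sixteenth notes, which is a whole note.

whole note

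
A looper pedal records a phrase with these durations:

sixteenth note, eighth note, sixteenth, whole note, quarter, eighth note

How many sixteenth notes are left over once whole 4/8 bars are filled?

One bar of 4/8 = 8 sixteenth notes.
Each duration in sixteenth notes: sixteenth note = 1; eighth note = 2; sixteenth = 1; whole note = 16; quarter = 4; eighth note = 2.
Sum: 1 + 2 + 1 + 16 + 4 + 2 = 26.
26 ÷ 8 = 3 complete bars with 2 sixteenth notes remaining.

2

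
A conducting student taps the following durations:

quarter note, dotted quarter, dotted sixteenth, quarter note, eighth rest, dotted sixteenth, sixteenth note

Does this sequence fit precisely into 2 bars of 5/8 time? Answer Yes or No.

Yes

One bar of 5/8 = 20 thirty-second notes, so 2 bars = 40.
Each duration in thirty-second notes: quarter note = 8; dotted quarter = 12; dotted sixteenth = 3; quarter note = 8; eighth rest = 4; dotted sixteenth = 3; sixteenth note = 2.
Adding: 8 + 12 + 3 + 8 + 4 + 3 + 2 = 40.
40 equals 40, so the answer is Yes.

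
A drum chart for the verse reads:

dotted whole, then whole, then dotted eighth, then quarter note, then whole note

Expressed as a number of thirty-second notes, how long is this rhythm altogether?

In thirty-second notes: dotted whole = 48; whole = 32; dotted eighth = 6; quarter note = 8; whole note = 32.
Total: 48 + 32 + 6 + 8 + 32 = 126 thirty-second notes.

126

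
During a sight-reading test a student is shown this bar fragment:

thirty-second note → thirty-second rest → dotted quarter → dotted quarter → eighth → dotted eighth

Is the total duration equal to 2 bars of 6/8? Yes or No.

No

One bar of 6/8 = 24 thirty-second notes, so 2 bars = 48.
In thirty-second notes: thirty-second note = 1; thirty-second rest = 1; dotted quarter = 12; dotted quarter = 12; eighth = 4; dotted eighth = 6.
Sum: 1 + 1 + 12 + 12 + 4 + 6 = 36.
36 falls short of 48, so the answer is No.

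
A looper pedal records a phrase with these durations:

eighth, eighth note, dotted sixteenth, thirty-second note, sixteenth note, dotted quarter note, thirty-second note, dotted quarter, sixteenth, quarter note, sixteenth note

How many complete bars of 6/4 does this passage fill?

1

One bar of 6/4 = 48 thirty-second notes.
Express everything in thirty-second notes: eighth = 4; eighth note = 4; dotted sixteenth = 3; thirty-second note = 1; sixteenth note = 2; dotted quarter note = 12; thirty-second note = 1; dotted quarter = 12; sixteenth = 2; quarter note = 8; sixteenth note = 2.
Adding: 4 + 4 + 3 + 1 + 2 + 12 + 1 + 12 + 2 + 8 + 2 = 51.
51 ÷ 48 = 1 complete bar with 3 left over.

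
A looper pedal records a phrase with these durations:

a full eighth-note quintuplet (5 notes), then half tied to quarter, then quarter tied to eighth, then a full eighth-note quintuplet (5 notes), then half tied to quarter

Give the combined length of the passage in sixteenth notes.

46

Convert each value to sixteenth notes: a full eighth-note quintuplet (5 notes) (five quintuplet eighths span one half) = 8; half tied to quarter (half + quarter) = 12; quarter tied to eighth (quarter + eighth) = 6; a full eighth-note quintuplet (5 notes) (five quintuplet eighths span one half) = 8; half tied to quarter (half + quarter) = 12.
Altogether 8 + 12 + 6 + 8 + 12 = 46 sixteenth notes.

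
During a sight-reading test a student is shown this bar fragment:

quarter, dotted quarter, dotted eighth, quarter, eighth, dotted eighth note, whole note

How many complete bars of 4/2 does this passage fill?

One bar of 4/2 = 32 sixteenth notes.
In sixteenth notes: quarter = 4; dotted quarter = 6; dotted eighth = 3; quarter = 4; eighth = 2; dotted eighth note = 3; whole note = 16.
Adding: 4 + 6 + 3 + 4 + 2 + 3 + 16 = 38.
38 ÷ 32 = 1 complete bar with 6 left over.

1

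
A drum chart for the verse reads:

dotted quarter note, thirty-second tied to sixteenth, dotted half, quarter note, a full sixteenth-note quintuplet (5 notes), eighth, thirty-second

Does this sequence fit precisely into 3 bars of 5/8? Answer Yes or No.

Yes

One bar of 5/8 = 20 thirty-second notes, so 3 bars = 60.
Express everything in thirty-second notes: dotted quarter note = 12; thirty-second tied to sixteenth (thirty-second + sixteenth) = 3; dotted half = 24; quarter note = 8; a full sixteenth-note quintuplet (5 notes) (five quintuplet sixteenths span one quarter) = 8; eighth = 4; thirty-second = 1.
Sum: 12 + 3 + 24 + 8 + 8 + 4 + 1 = 60.
60 equals 60, so the answer is Yes.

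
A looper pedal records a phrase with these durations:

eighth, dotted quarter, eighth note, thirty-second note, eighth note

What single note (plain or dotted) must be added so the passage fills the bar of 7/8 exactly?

The bar of 7/8 = 28 thirty-second notes.
In thirty-second notes: eighth = 4; dotted quarter = 12; eighth note = 4; thirty-second note = 1; eighth note = 4.
Adding: 4 + 12 + 4 + 1 + 4 = 25.
Remaining: 28 − 25 = 3 thirty-second notes, which is a dotted sixteenth note.

dotted sixteenth note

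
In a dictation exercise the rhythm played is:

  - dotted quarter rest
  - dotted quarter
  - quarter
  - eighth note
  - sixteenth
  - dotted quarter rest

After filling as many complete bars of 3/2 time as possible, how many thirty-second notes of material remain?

2

One bar of 3/2 = 24 sixteenth notes.
Convert each value to sixteenth notes: dotted quarter rest = 6; dotted quarter = 6; quarter = 4; eighth note = 2; sixteenth = 1; dotted quarter rest = 6.
Adding: 6 + 6 + 4 + 2 + 1 + 6 = 25.
25 ÷ 24 = 1 complete bar with 1 sixteenth note remaining = 2 thirty-second notes.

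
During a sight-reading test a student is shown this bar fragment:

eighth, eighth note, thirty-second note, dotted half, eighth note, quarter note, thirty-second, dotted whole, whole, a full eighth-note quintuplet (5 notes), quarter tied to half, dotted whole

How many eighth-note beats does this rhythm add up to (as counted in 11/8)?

One eighth-note beat = 4 thirty-second notes.
Working in thirty-second notes: eighth = 4; eighth note = 4; thirty-second note = 1; dotted half = 24; eighth note = 4; quarter note = 8; thirty-second = 1; dotted whole = 48; whole = 32; a full eighth-note quintuplet (5 notes) (five quintuplet eighths span one half) = 16; quarter tied to half (quarter + half) = 24; dotted whole = 48.
Altogether 4 + 4 + 1 + 24 + 4 + 8 + 1 + 48 + 32 + 16 + 24 + 48 = 214.
214 ÷ 4 = 53.5 beats.

53.5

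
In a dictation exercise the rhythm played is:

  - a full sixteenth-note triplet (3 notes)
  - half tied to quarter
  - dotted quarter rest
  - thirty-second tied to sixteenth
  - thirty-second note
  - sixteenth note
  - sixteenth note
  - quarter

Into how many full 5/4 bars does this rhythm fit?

One bar of 5/4 = 40 thirty-second notes.
Each duration in thirty-second notes: a full sixteenth-note triplet (3 notes) (three triplet sixteenths span one eighth) = 4; half tied to quarter (half + quarter) = 24; dotted quarter rest = 12; thirty-second tied to sixteenth (thirty-second + sixteenth) = 3; thirty-second note = 1; sixteenth note = 2; sixteenth note = 2; quarter = 8.
Sum: 4 + 24 + 12 + 3 + 1 + 2 + 2 + 8 = 56.
56 ÷ 40 = 1 complete bar with 16 left over.

1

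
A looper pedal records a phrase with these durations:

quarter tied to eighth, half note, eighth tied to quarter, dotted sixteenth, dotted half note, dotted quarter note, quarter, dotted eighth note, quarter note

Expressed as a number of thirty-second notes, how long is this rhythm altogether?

101

Working in thirty-second notes: quarter tied to eighth (quarter + eighth) = 12; half note = 16; eighth tied to quarter (eighth + quarter) = 12; dotted sixteenth = 3; dotted half note = 24; dotted quarter note = 12; quarter = 8; dotted eighth note = 6; quarter note = 8.
Sum: 12 + 16 + 12 + 3 + 24 + 12 + 8 + 6 + 8 = 101 thirty-second notes.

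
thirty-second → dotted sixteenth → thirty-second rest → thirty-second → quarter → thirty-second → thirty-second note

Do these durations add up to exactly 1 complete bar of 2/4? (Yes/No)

Yes

One bar of 2/4 = 16 thirty-second notes.
Convert each value to thirty-second notes: thirty-second = 1; dotted sixteenth = 3; thirty-second rest = 1; thirty-second = 1; quarter = 8; thirty-second = 1; thirty-second note = 1.
Adding: 1 + 3 + 1 + 1 + 8 + 1 + 1 = 16.
16 equals 16, so the answer is Yes.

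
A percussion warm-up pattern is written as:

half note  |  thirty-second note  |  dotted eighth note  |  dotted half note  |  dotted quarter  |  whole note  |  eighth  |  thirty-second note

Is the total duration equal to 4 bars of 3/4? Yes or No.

One bar of 3/4 = 24 thirty-second notes, so 4 bars = 96.
Convert each value to thirty-second notes: half note = 16; thirty-second note = 1; dotted eighth note = 6; dotted half note = 24; dotted quarter = 12; whole note = 32; eighth = 4; thirty-second note = 1.
Total: 16 + 1 + 6 + 24 + 12 + 32 + 4 + 1 = 96.
96 equals 96, so the answer is Yes.

Yes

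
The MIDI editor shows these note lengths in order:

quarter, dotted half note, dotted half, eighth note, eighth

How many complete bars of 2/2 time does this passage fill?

One bar of 2/2 = 8 eighth notes.
Working in eighth notes: quarter = 2; dotted half note = 6; dotted half = 6; eighth note = 1; eighth = 1.
Altogether 2 + 6 + 6 + 1 + 1 = 16.
16 ÷ 8 = 2 complete bars with 0 left over.

2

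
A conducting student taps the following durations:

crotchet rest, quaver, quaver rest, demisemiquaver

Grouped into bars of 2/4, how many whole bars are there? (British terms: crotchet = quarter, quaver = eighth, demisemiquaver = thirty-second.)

One bar of 2/4 = 16 thirty-second notes.
Express everything in thirty-second notes: crotchet rest = 8; quaver = 4; quaver rest = 4; demisemiquaver = 1.
Sum: 8 + 4 + 4 + 1 = 17.
17 ÷ 16 = 1 complete bar with 1 left over.

1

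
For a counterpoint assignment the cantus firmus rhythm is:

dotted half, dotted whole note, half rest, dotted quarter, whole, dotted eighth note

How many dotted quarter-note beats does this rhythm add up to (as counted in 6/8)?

One dotted quarter-note beat = 6 sixteenth notes.
Each duration in sixteenth notes: dotted half = 12; dotted whole note = 24; half rest = 8; dotted quarter = 6; whole = 16; dotted eighth note = 3.
Adding: 12 + 24 + 8 + 6 + 16 + 3 = 69.
69 ÷ 6 = 11.5 beats.

11.5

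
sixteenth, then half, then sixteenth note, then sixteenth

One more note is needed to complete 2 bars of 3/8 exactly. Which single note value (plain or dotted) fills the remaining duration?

2 bars of 3/8 = 12 sixteenth notes.
Each duration in sixteenth notes: sixteenth = 1; half = 8; sixteenth note = 1; sixteenth = 1.
Total: 1 + 8 + 1 + 1 = 11.
Remaining: 12 − 11 = 1 sixteenth note, which is a sixteenth note.

sixteenth note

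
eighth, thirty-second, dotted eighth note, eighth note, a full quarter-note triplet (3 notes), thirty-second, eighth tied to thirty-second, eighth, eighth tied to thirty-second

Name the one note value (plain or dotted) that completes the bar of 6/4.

The bar of 6/4 = 48 thirty-second notes.
Working in thirty-second notes: eighth = 4; thirty-second = 1; dotted eighth note = 6; eighth note = 4; a full quarter-note triplet (3 notes) (three triplet quarters span one half) = 16; thirty-second = 1; eighth tied to thirty-second (eighth + thirty-second) = 5; eighth = 4; eighth tied to thirty-second (eighth + thirty-second) = 5.
Adding: 4 + 1 + 6 + 4 + 16 + 1 + 5 + 4 + 5 = 46.
Remaining: 48 − 46 = 2 thirty-second notes, which is a sixteenth note.

sixteenth note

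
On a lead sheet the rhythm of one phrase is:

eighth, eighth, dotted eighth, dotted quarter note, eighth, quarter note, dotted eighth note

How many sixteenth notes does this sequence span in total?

Express everything in sixteenth notes: eighth = 2; eighth = 2; dotted eighth = 3; dotted quarter note = 6; eighth = 2; quarter note = 4; dotted eighth note = 3.
Total: 2 + 2 + 3 + 6 + 2 + 4 + 3 = 22 sixteenth notes.

22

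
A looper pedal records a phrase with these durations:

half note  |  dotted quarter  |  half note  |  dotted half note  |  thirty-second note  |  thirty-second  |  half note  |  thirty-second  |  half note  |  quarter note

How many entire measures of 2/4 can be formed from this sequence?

6

One bar of 2/4 = 16 thirty-second notes.
In thirty-second notes: half note = 16; dotted quarter = 12; half note = 16; dotted half note = 24; thirty-second note = 1; thirty-second = 1; half note = 16; thirty-second = 1; half note = 16; quarter note = 8.
Sum: 16 + 12 + 16 + 24 + 1 + 1 + 16 + 1 + 16 + 8 = 111.
111 ÷ 16 = 6 complete bars with 15 left over.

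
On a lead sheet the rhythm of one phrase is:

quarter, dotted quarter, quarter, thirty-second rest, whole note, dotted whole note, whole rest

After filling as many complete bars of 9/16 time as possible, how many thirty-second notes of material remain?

One bar of 9/16 = 18 thirty-second notes.
Express everything in thirty-second notes: quarter = 8; dotted quarter = 12; quarter = 8; thirty-second rest = 1; whole note = 32; dotted whole note = 48; whole rest = 32.
Sum: 8 + 12 + 8 + 1 + 32 + 48 + 32 = 141.
141 ÷ 18 = 7 complete bars with 15 thirty-second notes remaining.

15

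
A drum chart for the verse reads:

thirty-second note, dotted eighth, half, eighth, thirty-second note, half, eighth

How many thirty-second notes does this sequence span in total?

48

Each duration in thirty-second notes: thirty-second note = 1; dotted eighth = 6; half = 16; eighth = 4; thirty-second note = 1; half = 16; eighth = 4.
Altogether 1 + 6 + 16 + 4 + 1 + 16 + 4 = 48 thirty-second notes.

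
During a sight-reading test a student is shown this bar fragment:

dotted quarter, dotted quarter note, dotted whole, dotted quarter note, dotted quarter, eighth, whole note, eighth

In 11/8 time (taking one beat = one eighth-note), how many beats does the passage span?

34

One eighth-note beat = 2 sixteenth notes.
In sixteenth notes: dotted quarter = 6; dotted quarter note = 6; dotted whole = 24; dotted quarter note = 6; dotted quarter = 6; eighth = 2; whole note = 16; eighth = 2.
Adding: 6 + 6 + 24 + 6 + 6 + 2 + 16 + 2 = 68.
68 ÷ 2 = 34 beats.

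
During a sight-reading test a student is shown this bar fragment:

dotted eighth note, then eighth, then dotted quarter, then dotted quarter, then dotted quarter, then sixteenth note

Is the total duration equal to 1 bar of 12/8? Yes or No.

Yes

One bar of 12/8 = 24 sixteenth notes.
Convert each value to sixteenth notes: dotted eighth note = 3; eighth = 2; dotted quarter = 6; dotted quarter = 6; dotted quarter = 6; sixteenth note = 1.
Sum: 3 + 2 + 6 + 6 + 6 + 1 = 24.
24 equals 24, so the answer is Yes.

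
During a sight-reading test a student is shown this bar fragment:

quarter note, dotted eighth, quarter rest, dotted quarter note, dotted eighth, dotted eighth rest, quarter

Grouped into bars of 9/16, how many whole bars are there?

One bar of 9/16 = 9 sixteenth notes.
Working in sixteenth notes: quarter note = 4; dotted eighth = 3; quarter rest = 4; dotted quarter note = 6; dotted eighth = 3; dotted eighth rest = 3; quarter = 4.
Adding: 4 + 3 + 4 + 6 + 3 + 3 + 4 = 27.
27 ÷ 9 = 3 complete bars with 0 left over.

3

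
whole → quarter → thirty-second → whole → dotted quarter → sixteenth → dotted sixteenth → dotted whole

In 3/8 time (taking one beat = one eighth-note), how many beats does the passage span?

34.5

One eighth-note beat = 4 thirty-second notes.
Each duration in thirty-second notes: whole = 32; quarter = 8; thirty-second = 1; whole = 32; dotted quarter = 12; sixteenth = 2; dotted sixteenth = 3; dotted whole = 48.
Sum: 32 + 8 + 1 + 32 + 12 + 2 + 3 + 48 = 138.
138 ÷ 4 = 34.5 beats.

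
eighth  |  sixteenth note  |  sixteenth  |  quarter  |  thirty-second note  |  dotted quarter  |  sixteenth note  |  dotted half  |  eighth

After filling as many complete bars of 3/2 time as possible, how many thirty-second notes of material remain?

One bar of 3/2 = 48 thirty-second notes.
Working in thirty-second notes: eighth = 4; sixteenth note = 2; sixteenth = 2; quarter = 8; thirty-second note = 1; dotted quarter = 12; sixteenth note = 2; dotted half = 24; eighth = 4.
Sum: 4 + 2 + 2 + 8 + 1 + 12 + 2 + 24 + 4 = 59.
59 ÷ 48 = 1 complete bar with 11 thirty-second notes remaining.

11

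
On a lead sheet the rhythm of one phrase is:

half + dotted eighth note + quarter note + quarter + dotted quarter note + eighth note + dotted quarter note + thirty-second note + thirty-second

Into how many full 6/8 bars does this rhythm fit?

One bar of 6/8 = 24 thirty-second notes.
Convert each value to thirty-second notes: half = 16; dotted eighth note = 6; quarter note = 8; quarter = 8; dotted quarter note = 12; eighth note = 4; dotted quarter note = 12; thirty-second note = 1; thirty-second = 1.
Adding: 16 + 6 + 8 + 8 + 12 + 4 + 12 + 1 + 1 = 68.
68 ÷ 24 = 2 complete bars with 20 left over.

2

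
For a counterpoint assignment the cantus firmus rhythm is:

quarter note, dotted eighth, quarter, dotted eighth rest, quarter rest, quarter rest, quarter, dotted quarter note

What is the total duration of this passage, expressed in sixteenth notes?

32

Express everything in sixteenth notes: quarter note = 4; dotted eighth = 3; quarter = 4; dotted eighth rest = 3; quarter rest = 4; quarter rest = 4; quarter = 4; dotted quarter note = 6.
Adding: 4 + 3 + 4 + 3 + 4 + 4 + 4 + 6 = 32 sixteenth notes.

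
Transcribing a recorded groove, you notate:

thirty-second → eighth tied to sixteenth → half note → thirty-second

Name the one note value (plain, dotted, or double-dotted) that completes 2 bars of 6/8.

dotted half note

2 bars of 6/8 = 48 thirty-second notes.
Convert each value to thirty-second notes: thirty-second = 1; eighth tied to sixteenth (eighth + sixteenth) = 6; half note = 16; thirty-second = 1.
Adding: 1 + 6 + 16 + 1 = 24.
Remaining: 48 − 24 = 24 thirty-second notes, which is a dotted half note.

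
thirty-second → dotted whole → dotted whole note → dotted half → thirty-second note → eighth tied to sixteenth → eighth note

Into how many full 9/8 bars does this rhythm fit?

One bar of 9/8 = 36 thirty-second notes.
In thirty-second notes: thirty-second = 1; dotted whole = 48; dotted whole note = 48; dotted half = 24; thirty-second note = 1; eighth tied to sixteenth (eighth + sixteenth) = 6; eighth note = 4.
Altogether 1 + 48 + 48 + 24 + 1 + 6 + 4 = 132.
132 ÷ 36 = 3 complete bars with 24 left over.

3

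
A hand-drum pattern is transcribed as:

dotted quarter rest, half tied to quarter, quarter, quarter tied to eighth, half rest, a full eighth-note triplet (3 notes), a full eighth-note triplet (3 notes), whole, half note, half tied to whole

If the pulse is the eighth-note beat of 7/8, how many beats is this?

46

One eighth-note beat = 2 sixteenth notes.
Express everything in sixteenth notes: dotted quarter rest = 6; half tied to quarter (half + quarter) = 12; quarter = 4; quarter tied to eighth (quarter + eighth) = 6; half rest = 8; a full eighth-note triplet (3 notes) (three triplet eighths span one quarter) = 4; a full eighth-note triplet (3 notes) (three triplet eighths span one quarter) = 4; whole = 16; half note = 8; half tied to whole (half + whole) = 24.
Altogether 6 + 12 + 4 + 6 + 8 + 4 + 4 + 16 + 8 + 24 = 92.
92 ÷ 2 = 46 beats.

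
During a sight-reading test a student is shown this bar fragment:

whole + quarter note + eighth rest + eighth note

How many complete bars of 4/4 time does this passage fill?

One bar of 4/4 = 8 eighth notes.
Express everything in eighth notes: whole = 8; quarter note = 2; eighth rest = 1; eighth note = 1.
Altogether 8 + 2 + 1 + 1 = 12.
12 ÷ 8 = 1 complete bar with 4 left over.

1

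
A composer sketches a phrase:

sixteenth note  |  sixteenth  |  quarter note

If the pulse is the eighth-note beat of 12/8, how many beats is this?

3

One eighth-note beat = 2 sixteenth notes.
Working in sixteenth notes: sixteenth note = 1; sixteenth = 1; quarter note = 4.
Sum: 1 + 1 + 4 = 6.
6 ÷ 2 = 3 beats.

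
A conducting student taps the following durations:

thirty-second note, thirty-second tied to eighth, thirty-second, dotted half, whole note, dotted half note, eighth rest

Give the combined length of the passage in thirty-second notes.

In thirty-second notes: thirty-second note = 1; thirty-second tied to eighth (thirty-second + eighth) = 5; thirty-second = 1; dotted half = 24; whole note = 32; dotted half note = 24; eighth rest = 4.
Sum: 1 + 5 + 1 + 24 + 32 + 24 + 4 = 91 thirty-second notes.

91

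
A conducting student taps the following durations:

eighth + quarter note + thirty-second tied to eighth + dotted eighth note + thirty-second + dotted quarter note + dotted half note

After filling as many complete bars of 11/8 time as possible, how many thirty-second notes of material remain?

16

One bar of 11/8 = 44 thirty-second notes.
Convert each value to thirty-second notes: eighth = 4; quarter note = 8; thirty-second tied to eighth (thirty-second + eighth) = 5; dotted eighth note = 6; thirty-second = 1; dotted quarter note = 12; dotted half note = 24.
Adding: 4 + 8 + 5 + 6 + 1 + 12 + 24 = 60.
60 ÷ 44 = 1 complete bar with 16 thirty-second notes remaining.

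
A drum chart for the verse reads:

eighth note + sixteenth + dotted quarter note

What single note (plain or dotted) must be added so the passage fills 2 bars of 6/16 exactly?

2 bars of 6/16 = 12 sixteenth notes.
Working in sixteenth notes: eighth note = 2; sixteenth = 1; dotted quarter note = 6.
Adding: 2 + 1 + 6 = 9.
Remaining: 12 − 9 = 3 sixteenth notes, which is a dotted eighth note.

dotted eighth note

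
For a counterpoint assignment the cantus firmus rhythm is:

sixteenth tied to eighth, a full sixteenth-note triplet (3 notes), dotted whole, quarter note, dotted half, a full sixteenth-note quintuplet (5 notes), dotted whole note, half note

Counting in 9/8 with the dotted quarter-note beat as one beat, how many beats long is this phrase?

One dotted quarter-note beat = 6 sixteenth notes.
Working in sixteenth notes: sixteenth tied to eighth (sixteenth + eighth) = 3; a full sixteenth-note triplet (3 notes) (three triplet sixteenths span one eighth) = 2; dotted whole = 24; quarter note = 4; dotted half = 12; a full sixteenth-note quintuplet (5 notes) (five quintuplet sixteenths span one quarter) = 4; dotted whole note = 24; half note = 8.
Altogether 3 + 2 + 24 + 4 + 12 + 4 + 24 + 8 = 81.
81 ÷ 6 = 13.5 beats.

13.5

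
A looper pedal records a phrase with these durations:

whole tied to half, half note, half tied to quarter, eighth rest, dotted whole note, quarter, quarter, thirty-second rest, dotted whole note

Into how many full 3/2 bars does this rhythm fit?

4

One bar of 3/2 = 48 thirty-second notes.
Working in thirty-second notes: whole tied to half (whole + half) = 48; half note = 16; half tied to quarter (half + quarter) = 24; eighth rest = 4; dotted whole note = 48; quarter = 8; quarter = 8; thirty-second rest = 1; dotted whole note = 48.
Altogether 48 + 16 + 24 + 4 + 48 + 8 + 8 + 1 + 48 = 205.
205 ÷ 48 = 4 complete bars with 13 left over.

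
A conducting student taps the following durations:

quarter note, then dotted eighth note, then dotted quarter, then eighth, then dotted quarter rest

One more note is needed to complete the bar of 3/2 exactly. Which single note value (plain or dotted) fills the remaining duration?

The bar of 3/2 = 24 sixteenth notes.
In sixteenth notes: quarter note = 4; dotted eighth note = 3; dotted quarter = 6; eighth = 2; dotted quarter rest = 6.
Sum: 4 + 3 + 6 + 2 + 6 = 21.
Remaining: 24 − 21 = 3 sixteenth notes, which is a dotted eighth note.

dotted eighth note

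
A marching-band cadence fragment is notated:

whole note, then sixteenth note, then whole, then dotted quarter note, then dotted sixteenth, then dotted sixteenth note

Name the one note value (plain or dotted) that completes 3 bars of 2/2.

3 bars of 2/2 = 96 thirty-second notes.
Each duration in thirty-second notes: whole note = 32; sixteenth note = 2; whole = 32; dotted quarter note = 12; dotted sixteenth = 3; dotted sixteenth note = 3.
Adding: 32 + 2 + 32 + 12 + 3 + 3 = 84.
Remaining: 96 − 84 = 12 thirty-second notes, which is a dotted quarter note.

dotted quarter note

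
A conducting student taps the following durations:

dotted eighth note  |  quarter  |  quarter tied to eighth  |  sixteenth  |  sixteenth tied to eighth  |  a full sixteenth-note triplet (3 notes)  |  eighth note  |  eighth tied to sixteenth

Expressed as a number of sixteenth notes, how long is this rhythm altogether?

24

Working in sixteenth notes: dotted eighth note = 3; quarter = 4; quarter tied to eighth (quarter + eighth) = 6; sixteenth = 1; sixteenth tied to eighth (sixteenth + eighth) = 3; a full sixteenth-note triplet (3 notes) (three triplet sixteenths span one eighth) = 2; eighth note = 2; eighth tied to sixteenth (eighth + sixteenth) = 3.
Adding: 3 + 4 + 6 + 1 + 3 + 2 + 2 + 3 = 24 sixteenth notes.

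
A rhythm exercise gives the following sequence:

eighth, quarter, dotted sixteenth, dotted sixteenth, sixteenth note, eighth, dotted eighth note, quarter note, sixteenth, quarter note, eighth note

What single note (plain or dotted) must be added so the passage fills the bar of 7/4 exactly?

The bar of 7/4 = 56 thirty-second notes.
In thirty-second notes: eighth = 4; quarter = 8; dotted sixteenth = 3; dotted sixteenth = 3; sixteenth note = 2; eighth = 4; dotted eighth note = 6; quarter note = 8; sixteenth = 2; quarter note = 8; eighth note = 4.
Total: 4 + 8 + 3 + 3 + 2 + 4 + 6 + 8 + 2 + 8 + 4 = 52.
Remaining: 56 − 52 = 4 thirty-second notes, which is a eighth note.

eighth note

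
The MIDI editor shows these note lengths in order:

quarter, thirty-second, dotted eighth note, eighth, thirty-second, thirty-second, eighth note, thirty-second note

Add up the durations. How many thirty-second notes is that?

In thirty-second notes: quarter = 8; thirty-second = 1; dotted eighth note = 6; eighth = 4; thirty-second = 1; thirty-second = 1; eighth note = 4; thirty-second note = 1.
Sum: 8 + 1 + 6 + 4 + 1 + 1 + 4 + 1 = 26 thirty-second notes.

26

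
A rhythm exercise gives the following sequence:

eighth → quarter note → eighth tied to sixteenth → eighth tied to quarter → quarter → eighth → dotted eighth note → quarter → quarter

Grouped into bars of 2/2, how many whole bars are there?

2

One bar of 2/2 = 16 sixteenth notes.
In sixteenth notes: eighth = 2; quarter note = 4; eighth tied to sixteenth (eighth + sixteenth) = 3; eighth tied to quarter (eighth + quarter) = 6; quarter = 4; eighth = 2; dotted eighth note = 3; quarter = 4; quarter = 4.
Total: 2 + 4 + 3 + 6 + 4 + 2 + 3 + 4 + 4 = 32.
32 ÷ 16 = 2 complete bars with 0 left over.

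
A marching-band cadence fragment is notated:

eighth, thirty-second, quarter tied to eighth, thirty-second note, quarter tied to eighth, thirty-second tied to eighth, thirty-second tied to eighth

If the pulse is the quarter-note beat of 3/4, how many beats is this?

One quarter-note beat = 8 thirty-second notes.
Convert each value to thirty-second notes: eighth = 4; thirty-second = 1; quarter tied to eighth (quarter + eighth) = 12; thirty-second note = 1; quarter tied to eighth (quarter + eighth) = 12; thirty-second tied to eighth (thirty-second + eighth) = 5; thirty-second tied to eighth (thirty-second + eighth) = 5.
Total: 4 + 1 + 12 + 1 + 12 + 5 + 5 = 40.
40 ÷ 8 = 5 beats.

5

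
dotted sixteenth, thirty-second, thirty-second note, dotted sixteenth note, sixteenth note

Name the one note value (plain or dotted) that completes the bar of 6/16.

sixteenth note

The bar of 6/16 = 12 thirty-second notes.
Working in thirty-second notes: dotted sixteenth = 3; thirty-second = 1; thirty-second note = 1; dotted sixteenth note = 3; sixteenth note = 2.
Altogether 3 + 1 + 1 + 3 + 2 = 10.
Remaining: 12 − 10 = 2 thirty-second notes, which is a sixteenth note.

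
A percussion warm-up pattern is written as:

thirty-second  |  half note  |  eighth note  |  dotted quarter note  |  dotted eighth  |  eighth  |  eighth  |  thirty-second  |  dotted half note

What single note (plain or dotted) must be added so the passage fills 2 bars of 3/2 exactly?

dotted half note

2 bars of 3/2 = 96 thirty-second notes.
Each duration in thirty-second notes: thirty-second = 1; half note = 16; eighth note = 4; dotted quarter note = 12; dotted eighth = 6; eighth = 4; eighth = 4; thirty-second = 1; dotted half note = 24.
Altogether 1 + 16 + 4 + 12 + 6 + 4 + 4 + 1 + 24 = 72.
Remaining: 96 − 72 = 24 thirty-second notes, which is a dotted half note.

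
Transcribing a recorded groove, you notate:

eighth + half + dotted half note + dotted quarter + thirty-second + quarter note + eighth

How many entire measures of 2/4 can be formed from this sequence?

4

One bar of 2/4 = 16 thirty-second notes.
In thirty-second notes: eighth = 4; half = 16; dotted half note = 24; dotted quarter = 12; thirty-second = 1; quarter note = 8; eighth = 4.
Sum: 4 + 16 + 24 + 12 + 1 + 8 + 4 = 69.
69 ÷ 16 = 4 complete bars with 5 left over.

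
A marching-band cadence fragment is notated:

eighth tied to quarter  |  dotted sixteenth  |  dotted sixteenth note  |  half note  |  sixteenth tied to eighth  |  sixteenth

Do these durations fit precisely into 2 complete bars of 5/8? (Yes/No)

No

One bar of 5/8 = 20 thirty-second notes, so 2 bars = 40.
Convert each value to thirty-second notes: eighth tied to quarter (eighth + quarter) = 12; dotted sixteenth = 3; dotted sixteenth note = 3; half note = 16; sixteenth tied to eighth (sixteenth + eighth) = 6; sixteenth = 2.
Total: 12 + 3 + 3 + 16 + 6 + 2 = 42.
42 exceeds 40, so the answer is No.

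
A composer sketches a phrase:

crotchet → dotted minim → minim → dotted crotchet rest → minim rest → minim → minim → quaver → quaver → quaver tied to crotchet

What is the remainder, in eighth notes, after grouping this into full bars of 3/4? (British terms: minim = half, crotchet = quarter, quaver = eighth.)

One bar of 3/4 = 6 eighth notes.
Express everything in eighth notes: crotchet = 2; dotted minim = 6; minim = 4; dotted crotchet rest = 3; minim rest = 4; minim = 4; minim = 4; quaver = 1; quaver = 1; quaver tied to crotchet (quaver + crotchet) = 3.
Sum: 2 + 6 + 4 + 3 + 4 + 4 + 4 + 1 + 1 + 3 = 32.
32 ÷ 6 = 5 complete bars with 2 eighth notes remaining.

2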